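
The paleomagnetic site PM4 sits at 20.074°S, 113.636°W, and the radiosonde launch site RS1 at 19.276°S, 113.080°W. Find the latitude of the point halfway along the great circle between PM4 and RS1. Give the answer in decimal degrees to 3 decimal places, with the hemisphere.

Bx = cos φ₂ cos Δλ = 0.943895,  By = cos φ₂ sin Δλ = 0.009160
φₘ = atan2(sin φ₁ + sin φ₂, √((cos φ₁ + Bx)² + By²)) = -19.67521°
λₘ = λ₁ + atan2(By, cos φ₁ + Bx) = -113.35731°

19.675°S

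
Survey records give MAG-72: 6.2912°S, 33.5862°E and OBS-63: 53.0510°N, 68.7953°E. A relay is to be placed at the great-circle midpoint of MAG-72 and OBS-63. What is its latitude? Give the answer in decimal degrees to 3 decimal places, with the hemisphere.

24.332°N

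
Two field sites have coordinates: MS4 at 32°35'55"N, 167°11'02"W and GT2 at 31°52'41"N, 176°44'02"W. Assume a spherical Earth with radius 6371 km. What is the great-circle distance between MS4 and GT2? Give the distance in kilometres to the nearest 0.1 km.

MS4: φ = +32.59861°, λ = -167.18389°
GT2: φ = +31.87806°, λ = -176.73389°
Δφ = -0.7206°,  Δλ = -9.5500°
a = sin²(Δφ/2) + cos φ₁ cos φ₂ sin²(Δλ/2) = 0.004997
c = 2·arcsin(√a) = 0.141495 rad = 8.1070°
d = R·c = 6371 × 0.141495 = 901.5 km

901.5 km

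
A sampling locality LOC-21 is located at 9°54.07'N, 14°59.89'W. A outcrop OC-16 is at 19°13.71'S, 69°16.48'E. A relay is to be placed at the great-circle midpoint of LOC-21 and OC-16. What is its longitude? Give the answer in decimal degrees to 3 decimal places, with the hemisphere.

26.040°E

LOC-21: φ = +9.90117°, λ = -14.99817°
OC-16: φ = -19.22850°, λ = +69.27467°
Bx = cos φ₂ cos Δλ = 0.094224,  By = cos φ₂ sin Δλ = 0.939500
φₘ = atan2(sin φ₁ + sin φ₂, √((cos φ₁ + Bx)² + By²)) = -6.27662°
λₘ = λ₁ + atan2(By, cos φ₁ + Bx) = 26.03967°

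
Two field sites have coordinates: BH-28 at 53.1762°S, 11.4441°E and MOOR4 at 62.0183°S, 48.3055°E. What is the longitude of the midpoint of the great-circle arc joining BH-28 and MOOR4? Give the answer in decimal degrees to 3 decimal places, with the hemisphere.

27.550°E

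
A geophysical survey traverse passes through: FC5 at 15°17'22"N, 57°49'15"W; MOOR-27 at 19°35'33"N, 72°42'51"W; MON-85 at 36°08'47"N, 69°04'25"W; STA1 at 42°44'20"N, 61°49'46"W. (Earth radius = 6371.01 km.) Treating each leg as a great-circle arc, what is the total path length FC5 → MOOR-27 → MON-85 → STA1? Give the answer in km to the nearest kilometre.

4485 km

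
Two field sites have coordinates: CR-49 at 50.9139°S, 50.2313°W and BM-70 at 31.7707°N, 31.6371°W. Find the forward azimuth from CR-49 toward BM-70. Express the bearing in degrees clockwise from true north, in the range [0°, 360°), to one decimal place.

15.8°

Δλ = 18.5942°
y = sin Δλ · cos φ₂ = 0.271086
x = cos φ₁ sin φ₂ − sin φ₁ cos φ₂ cos Δλ = 0.957414
θ = atan2(y, x) = 15.8091° → 15.8091° (mod 360°)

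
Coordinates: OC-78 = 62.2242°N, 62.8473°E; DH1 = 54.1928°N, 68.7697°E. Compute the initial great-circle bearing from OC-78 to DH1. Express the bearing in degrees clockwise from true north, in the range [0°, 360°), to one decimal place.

156.2°

Δλ = 5.9224°
y = sin Δλ · cos φ₂ = 0.060367
x = cos φ₁ sin φ₂ − sin φ₁ cos φ₂ cos Δλ = -0.136953
θ = atan2(y, x) = 156.2127° → 156.2127° (mod 360°)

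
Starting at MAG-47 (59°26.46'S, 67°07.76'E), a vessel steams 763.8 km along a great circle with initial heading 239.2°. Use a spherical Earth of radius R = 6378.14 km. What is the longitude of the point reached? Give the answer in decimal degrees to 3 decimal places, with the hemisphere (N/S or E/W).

54.341°E

MAG-47: φ = -59.44100°, λ = +67.12933°
δ = d/R = 763.8/6378.14 = 0.119753 rad
φ₂ = arcsin(sin φ₁ cos δ + cos φ₁ sin δ cos θ)
   = arcsin(-0.86111·0.99284 + 0.50843·0.11947·-0.51204) = -62.37983°
λ₂ = λ₁ + atan2(sin θ sin δ cos φ₁, cos δ − sin φ₁ sin φ₂) = 54.34131°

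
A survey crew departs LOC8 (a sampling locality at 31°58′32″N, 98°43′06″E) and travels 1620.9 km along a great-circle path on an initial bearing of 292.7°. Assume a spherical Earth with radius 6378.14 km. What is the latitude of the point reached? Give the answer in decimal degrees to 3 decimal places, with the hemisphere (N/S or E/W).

LOC8: φ = +31.97556°, λ = +98.71833°
δ = d/R = 1620.9/6378.14 = 0.254134 rad
φ₂ = arcsin(sin φ₁ cos δ + cos φ₁ sin δ cos θ)
   = arcsin(0.52956·0.96788 + 0.84827·0.25141·0.38591) = 36.50179°
λ₂ = λ₁ + atan2(sin θ sin δ cos φ₁, cos δ − sin φ₁ sin φ₂) = 81.94828°

36.502°N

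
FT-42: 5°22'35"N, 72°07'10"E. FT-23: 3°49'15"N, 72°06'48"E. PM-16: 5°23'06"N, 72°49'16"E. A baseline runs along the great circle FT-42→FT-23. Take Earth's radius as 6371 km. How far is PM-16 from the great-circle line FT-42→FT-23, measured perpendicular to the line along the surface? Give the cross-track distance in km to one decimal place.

77.7 km

FT-42: φ = +5.37639°, λ = +72.11944°
FT-23: φ = +3.82083°, λ = +72.11333°
PM-16: φ = +5.38500°, λ = +72.82111°
δ₁₃ = central angle FT-42→PM-16 = 0.012193 rad  (haversine)
θ₁₃ = bearing FT-42→PM-16 = 89.261°,  θ₁₂ = bearing FT-42→FT-23 = 180.225°
dₓₜ = R·arcsin(sin δ₁₃ · sin(θ₁₃ − θ₁₂)) = 6371·arcsin(0.01219·sin(-90.964°)) = -77.673 km
|dₓₜ| = 77.673 km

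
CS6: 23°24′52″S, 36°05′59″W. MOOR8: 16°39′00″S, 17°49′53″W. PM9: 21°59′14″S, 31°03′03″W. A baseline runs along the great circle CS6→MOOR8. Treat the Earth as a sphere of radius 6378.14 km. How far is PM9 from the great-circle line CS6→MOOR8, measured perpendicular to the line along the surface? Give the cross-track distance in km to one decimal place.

CS6: φ = -23.41444°, λ = -36.09972°
MOOR8: φ = -16.65000°, λ = -17.83139°
PM9: φ = -21.98722°, λ = -31.05083°
δ₁₃ = central angle CS6→PM9 = 0.085017 rad  (haversine)
θ₁₃ = bearing CS6→PM9 = 73.950°,  θ₁₂ = bearing CS6→MOOR8 = 71.825°
dₓₜ = R·arcsin(sin δ₁₃ · sin(θ₁₃ − θ₁₂)) = 6378.14·arcsin(0.08491·sin(2.125°)) = 20.083 km
|dₓₜ| = 20.083 km

20.1 km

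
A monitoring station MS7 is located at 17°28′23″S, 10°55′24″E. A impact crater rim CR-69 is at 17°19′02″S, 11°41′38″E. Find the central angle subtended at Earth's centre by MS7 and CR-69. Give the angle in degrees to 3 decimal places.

MS7: φ = -17.47306°, λ = +10.92333°
CR-69: φ = -17.31722°, λ = +11.69389°
Δφ = 0.1558°,  Δλ = 0.7706°
a = sin²(Δφ/2) + cos φ₁ cos φ₂ sin²(Δλ/2) = 0.000043
c = 2·arcsin(√a) = 0.013119 rad = 0.7516°

0.752°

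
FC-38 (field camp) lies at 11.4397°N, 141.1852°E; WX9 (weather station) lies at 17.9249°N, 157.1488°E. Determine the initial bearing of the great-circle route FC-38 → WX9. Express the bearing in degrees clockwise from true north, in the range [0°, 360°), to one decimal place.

65.3°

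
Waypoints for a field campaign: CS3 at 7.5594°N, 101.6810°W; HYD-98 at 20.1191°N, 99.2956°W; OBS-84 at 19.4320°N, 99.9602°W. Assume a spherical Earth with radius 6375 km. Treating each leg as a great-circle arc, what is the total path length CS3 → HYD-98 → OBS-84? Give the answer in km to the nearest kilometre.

1524 km

CS3→HYD-98: c = 0.222887 rad, d = 1420.90 km
HYD-98→OBS-84: c = 0.016216 rad, d = 103.38 km
Total = 1420.90 + 103.38 = 1524.28 km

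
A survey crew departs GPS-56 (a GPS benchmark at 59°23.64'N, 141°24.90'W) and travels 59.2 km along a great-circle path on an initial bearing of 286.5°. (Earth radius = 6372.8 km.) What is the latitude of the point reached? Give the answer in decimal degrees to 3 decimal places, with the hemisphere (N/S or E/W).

59.541°N

GPS-56: φ = +59.39400°, λ = -141.41500°
δ = d/R = 59.2/6372.8 = 0.009289 rad
φ₂ = arcsin(sin φ₁ cos δ + cos φ₁ sin δ cos θ)
   = arcsin(0.86069·0.99996 + 0.50913·0.00929·0.28402) = 59.54131°
λ₂ = λ₁ + atan2(sin θ sin δ cos φ₁, cos δ − sin φ₁ sin φ₂) = -142.42177°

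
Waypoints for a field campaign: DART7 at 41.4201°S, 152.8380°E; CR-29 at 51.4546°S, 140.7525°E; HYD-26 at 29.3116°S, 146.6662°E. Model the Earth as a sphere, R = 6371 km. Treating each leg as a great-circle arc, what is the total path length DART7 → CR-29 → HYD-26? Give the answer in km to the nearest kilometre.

3957 km

DART7→CR-29: c = 0.226998 rad, d = 1446.20 km
CR-29→HYD-26: c = 0.394069 rad, d = 2510.61 km
Total = 1446.20 + 2510.61 = 3956.82 km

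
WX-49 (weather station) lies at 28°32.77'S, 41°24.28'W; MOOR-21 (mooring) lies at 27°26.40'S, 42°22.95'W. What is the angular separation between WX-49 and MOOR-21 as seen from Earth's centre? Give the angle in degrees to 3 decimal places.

WX-49: φ = -28.54617°, λ = -41.40467°
MOOR-21: φ = -27.44000°, λ = -42.38250°
Δφ = 1.1062°,  Δλ = -0.9778°
a = sin²(Δφ/2) + cos φ₁ cos φ₂ sin²(Δλ/2) = 0.000150
c = 2·arcsin(√a) = 0.024491 rad = 1.4032°

1.403°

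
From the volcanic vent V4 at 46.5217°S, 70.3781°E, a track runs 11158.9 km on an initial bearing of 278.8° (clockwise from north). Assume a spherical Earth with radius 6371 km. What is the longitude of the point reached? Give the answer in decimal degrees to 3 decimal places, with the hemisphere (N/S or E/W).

δ = d/R = 11158.9/6371 = 1.751515 rad
φ₂ = arcsin(sin φ₁ cos δ + cos φ₁ sin δ cos θ)
   = arcsin(-0.72564·-0.17974 + 0.68808·0.98371·0.15299) = 13.53122°
λ₂ = λ₁ + atan2(sin θ sin δ cos φ₁, cos δ − sin φ₁ sin φ₂) = -20.47460°

20.475°W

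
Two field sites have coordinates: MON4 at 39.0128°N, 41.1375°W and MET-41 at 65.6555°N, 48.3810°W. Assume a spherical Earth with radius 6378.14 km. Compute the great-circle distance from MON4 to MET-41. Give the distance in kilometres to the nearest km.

3002 km

Δφ = 26.6427°,  Δλ = -7.2435°
a = sin²(Δφ/2) + cos φ₁ cos φ₂ sin²(Δλ/2) = 0.054368
c = 2·arcsin(√a) = 0.470671 rad = 26.9675°
d = R·c = 6378.14 × 0.470671 = 3002.0 km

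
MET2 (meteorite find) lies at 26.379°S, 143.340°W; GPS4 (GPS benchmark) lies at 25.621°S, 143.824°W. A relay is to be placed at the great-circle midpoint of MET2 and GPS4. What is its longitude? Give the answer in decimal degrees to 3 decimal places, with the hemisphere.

Bx = cos φ₂ cos Δλ = 0.901642,  By = cos φ₂ sin Δλ = -0.007617
φₘ = atan2(sin φ₁ + sin φ₂, √((cos φ₁ + Bx)² + By²)) = -26.00020°
λₘ = λ₁ + atan2(By, cos φ₁ + Bx) = -143.58278°

143.583°W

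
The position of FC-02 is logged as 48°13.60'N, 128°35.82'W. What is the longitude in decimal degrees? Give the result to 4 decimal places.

128.5970°W

128° + 35.82′/60 = 128 + 0.59700 = 128.5970°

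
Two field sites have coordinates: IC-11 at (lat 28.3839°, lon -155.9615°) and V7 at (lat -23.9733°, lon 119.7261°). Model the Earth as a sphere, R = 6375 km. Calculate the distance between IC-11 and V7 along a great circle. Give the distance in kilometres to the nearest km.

10739 km

Δφ = -52.3572°,  Δλ = -84.3124°
a = sin²(Δφ/2) + cos φ₁ cos φ₂ sin²(Δλ/2) = 0.556741
c = 2·arcsin(√a) = 1.684523 rad = 96.5161°
d = R·c = 6375 × 1.684523 = 10738.8 km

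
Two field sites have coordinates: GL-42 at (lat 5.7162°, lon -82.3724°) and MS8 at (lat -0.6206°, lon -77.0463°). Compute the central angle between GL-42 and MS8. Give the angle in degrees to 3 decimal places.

Δφ = -6.3368°,  Δλ = 5.3261°
a = sin²(Δφ/2) + cos φ₁ cos φ₂ sin²(Δλ/2) = 0.005203
c = 2·arcsin(√a) = 0.144386 rad = 8.2727°

8.273°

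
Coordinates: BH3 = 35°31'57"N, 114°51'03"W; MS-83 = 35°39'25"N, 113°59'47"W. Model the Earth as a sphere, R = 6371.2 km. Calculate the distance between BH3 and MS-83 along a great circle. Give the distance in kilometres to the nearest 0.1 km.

78.5 km

BH3: φ = +35.53250°, λ = -114.85083°
MS-83: φ = +35.65694°, λ = -113.99639°
Δφ = 0.1244°,  Δλ = 0.8544°
a = sin²(Δφ/2) + cos φ₁ cos φ₂ sin²(Δλ/2) = 0.000038
c = 2·arcsin(√a) = 0.012319 rad = 0.7058°
d = R·c = 6371.2 × 0.012319 = 78.5 km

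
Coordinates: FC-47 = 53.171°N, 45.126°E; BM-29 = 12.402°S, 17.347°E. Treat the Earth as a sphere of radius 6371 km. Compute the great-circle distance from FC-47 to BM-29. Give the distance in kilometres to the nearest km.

Δφ = -65.5730°,  Δλ = -27.7790°
a = sin²(Δφ/2) + cos φ₁ cos φ₂ sin²(Δλ/2) = 0.326969
c = 2·arcsin(√a) = 1.217425 rad = 69.7533°
d = R·c = 6371 × 1.217425 = 7756.2 km

7756 km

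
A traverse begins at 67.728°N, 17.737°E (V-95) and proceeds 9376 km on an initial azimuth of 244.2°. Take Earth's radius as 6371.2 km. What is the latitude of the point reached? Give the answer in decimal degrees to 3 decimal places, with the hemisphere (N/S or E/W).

4.159°S

δ = d/R = 9376/6371.2 = 1.471622 rad
φ₂ = arcsin(sin φ₁ cos δ + cos φ₁ sin δ cos θ)
   = arcsin(0.92540·0.09901 + 0.37900·0.99509·-0.43523) = -4.15868°
λ₂ = λ₁ + atan2(sin θ sin δ cos φ₁, cos δ − sin φ₁ sin φ₂) = -46.19328°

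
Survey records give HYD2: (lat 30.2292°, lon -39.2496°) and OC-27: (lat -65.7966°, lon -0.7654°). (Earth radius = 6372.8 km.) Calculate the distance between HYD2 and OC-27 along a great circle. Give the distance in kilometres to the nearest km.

Δφ = -96.0258°,  Δλ = 38.4842°
a = sin²(Δφ/2) + cos φ₁ cos φ₂ sin²(Δλ/2) = 0.590961
c = 2·arcsin(√a) = 1.753737 rad = 100.4817°
d = R·c = 6372.8 × 1.753737 = 11176.2 km

11176 km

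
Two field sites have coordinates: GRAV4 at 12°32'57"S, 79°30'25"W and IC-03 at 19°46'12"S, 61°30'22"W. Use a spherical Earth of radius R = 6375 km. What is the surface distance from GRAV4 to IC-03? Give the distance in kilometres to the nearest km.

GRAV4: φ = -12.54917°, λ = -79.50694°
IC-03: φ = -19.77000°, λ = -61.50611°
Δφ = -7.2208°,  Δλ = 18.0008°
a = sin²(Δφ/2) + cos φ₁ cos φ₂ sin²(Δλ/2) = 0.026447
c = 2·arcsin(√a) = 0.326700 rad = 18.7185°
d = R·c = 6375 × 0.326700 = 2082.7 km

2083 km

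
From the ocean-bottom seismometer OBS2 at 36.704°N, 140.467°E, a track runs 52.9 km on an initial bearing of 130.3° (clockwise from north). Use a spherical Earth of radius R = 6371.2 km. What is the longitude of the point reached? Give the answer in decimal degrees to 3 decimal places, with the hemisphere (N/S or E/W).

δ = d/R = 52.9/6371.2 = 0.008303 rad
φ₂ = arcsin(sin φ₁ cos δ + cos φ₁ sin δ cos θ)
   = arcsin(0.59768·0.99997 + 0.80173·0.00830·-0.64679) = 36.39545°
λ₂ = λ₁ + atan2(sin θ sin δ cos φ₁, cos δ − sin φ₁ sin φ₂) = 140.91774°

140.918°E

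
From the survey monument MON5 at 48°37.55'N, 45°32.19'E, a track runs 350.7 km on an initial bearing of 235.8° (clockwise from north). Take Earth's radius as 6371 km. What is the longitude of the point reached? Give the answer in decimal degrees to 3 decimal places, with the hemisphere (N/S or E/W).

MON5: φ = +48.62583°, λ = +45.53650°
δ = d/R = 350.7/6371 = 0.055046 rad
φ₂ = arcsin(sin φ₁ cos δ + cos φ₁ sin δ cos θ)
   = arcsin(0.75041·0.99849 + 0.66097·0.05502·-0.56208) = 46.78856°
λ₂ = λ₁ + atan2(sin θ sin δ cos φ₁, cos δ − sin φ₁ sin φ₂) = 41.72581°

41.726°E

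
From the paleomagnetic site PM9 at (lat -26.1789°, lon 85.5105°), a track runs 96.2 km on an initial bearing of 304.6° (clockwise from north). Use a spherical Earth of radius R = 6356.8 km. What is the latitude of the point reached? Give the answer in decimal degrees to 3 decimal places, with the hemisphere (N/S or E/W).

25.684°S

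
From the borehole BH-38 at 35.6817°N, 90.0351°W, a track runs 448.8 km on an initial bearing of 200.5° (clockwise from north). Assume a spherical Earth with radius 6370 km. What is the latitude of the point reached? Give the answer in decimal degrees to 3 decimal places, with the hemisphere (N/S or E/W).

31.889°N

δ = d/R = 448.8/6370 = 0.070455 rad
φ₂ = arcsin(sin φ₁ cos δ + cos φ₁ sin δ cos θ)
   = arcsin(0.58328·0.99752 + 0.81227·0.07040·-0.93667) = 31.88895°
λ₂ = λ₁ + atan2(sin θ sin δ cos φ₁, cos δ − sin φ₁ sin φ₂) = -91.69896°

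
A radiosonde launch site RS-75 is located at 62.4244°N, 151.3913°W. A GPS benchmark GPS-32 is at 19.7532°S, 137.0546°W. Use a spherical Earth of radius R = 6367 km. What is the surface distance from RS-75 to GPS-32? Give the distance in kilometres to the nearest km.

Δφ = -82.1776°,  Δλ = 14.3367°
a = sin²(Δφ/2) + cos φ₁ cos φ₂ sin²(Δλ/2) = 0.438733
c = 2·arcsin(√a) = 1.447953 rad = 82.9616°
d = R·c = 6367 × 1.447953 = 9219.1 km

9219 km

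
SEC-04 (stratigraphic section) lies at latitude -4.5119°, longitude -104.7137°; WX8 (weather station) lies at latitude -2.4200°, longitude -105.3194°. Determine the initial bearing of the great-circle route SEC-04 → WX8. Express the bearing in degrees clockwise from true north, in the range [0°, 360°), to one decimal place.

Δλ = -0.6057°
y = sin Δλ · cos φ₂ = -0.010562
x = cos φ₁ sin φ₂ − sin φ₁ cos φ₂ cos Δλ = 0.036498
θ = atan2(y, x) = -16.1394° → 343.8606° (mod 360°)

343.9°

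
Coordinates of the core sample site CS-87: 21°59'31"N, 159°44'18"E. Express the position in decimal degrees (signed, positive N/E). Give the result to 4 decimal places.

+21.9919°, +159.7383°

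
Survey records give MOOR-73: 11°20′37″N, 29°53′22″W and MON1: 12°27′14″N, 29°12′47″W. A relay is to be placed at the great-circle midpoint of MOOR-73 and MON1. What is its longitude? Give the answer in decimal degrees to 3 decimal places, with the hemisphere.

29.552°W

MOOR-73: φ = +11.34361°, λ = -29.88944°
MON1: φ = +12.45389°, λ = -29.21306°
Bx = cos φ₂ cos Δλ = 0.976402,  By = cos φ₂ sin Δλ = 0.011527
φₘ = atan2(sin φ₁ + sin φ₂, √((cos φ₁ + Bx)² + By²)) = 11.89895°
λₘ = λ₁ + atan2(By, cos φ₁ + Bx) = -29.55194°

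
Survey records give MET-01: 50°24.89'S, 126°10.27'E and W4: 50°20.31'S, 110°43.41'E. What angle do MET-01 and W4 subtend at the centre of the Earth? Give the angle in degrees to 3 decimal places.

9.834°

MET-01: φ = -50.41483°, λ = +126.17117°
W4: φ = -50.33850°, λ = +110.72350°
Δφ = 0.0763°,  Δλ = -15.4477°
a = sin²(Δφ/2) + cos φ₁ cos φ₂ sin²(Δλ/2) = 0.007347
c = 2·arcsin(√a) = 0.171638 rad = 9.8341°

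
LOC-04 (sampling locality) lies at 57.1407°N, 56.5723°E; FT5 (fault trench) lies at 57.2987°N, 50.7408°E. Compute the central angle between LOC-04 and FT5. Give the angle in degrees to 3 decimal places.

Δφ = 0.1580°,  Δλ = -5.8315°
a = sin²(Δφ/2) + cos φ₁ cos φ₂ sin²(Δλ/2) = 0.000760
c = 2·arcsin(√a) = 0.055157 rad = 3.1603°

3.160°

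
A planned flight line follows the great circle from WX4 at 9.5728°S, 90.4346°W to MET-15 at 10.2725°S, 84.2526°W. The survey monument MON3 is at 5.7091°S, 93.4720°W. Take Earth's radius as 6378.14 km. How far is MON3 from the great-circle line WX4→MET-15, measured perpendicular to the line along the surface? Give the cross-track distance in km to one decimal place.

383.8 km

δ₁₃ = central angle WX4→MON3 = 0.085481 rad  (haversine)
θ₁₃ = bearing WX4→MON3 = 321.862°,  θ₁₂ = bearing WX4→MET-15 = 97.081°
dₓₜ = R·arcsin(sin δ₁₃ · sin(θ₁₃ − θ₁₂)) = 6378.14·arcsin(0.08538·sin(224.780°)) = -383.804 km
|dₓₜ| = 383.804 km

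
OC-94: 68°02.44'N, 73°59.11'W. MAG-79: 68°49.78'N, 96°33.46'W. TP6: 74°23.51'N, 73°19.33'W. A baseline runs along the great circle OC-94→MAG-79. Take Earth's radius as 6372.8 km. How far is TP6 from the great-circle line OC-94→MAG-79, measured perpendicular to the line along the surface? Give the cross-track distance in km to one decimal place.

684.9 km

OC-94: φ = +68.04067°, λ = -73.98517°
MAG-79: φ = +68.82967°, λ = -96.55767°
TP6: φ = +74.39183°, λ = -73.32217°
δ₁₃ = central angle OC-94→TP6 = 0.110910 rad  (haversine)
θ₁₃ = bearing OC-94→TP6 = 1.612°,  θ₁₂ = bearing OC-94→MAG-79 = 285.877°
dₓₜ = R·arcsin(sin δ₁₃ · sin(θ₁₃ − θ₁₂)) = 6372.8·arcsin(0.11068·sin(-284.265°)) = 684.925 km
|dₓₜ| = 684.925 km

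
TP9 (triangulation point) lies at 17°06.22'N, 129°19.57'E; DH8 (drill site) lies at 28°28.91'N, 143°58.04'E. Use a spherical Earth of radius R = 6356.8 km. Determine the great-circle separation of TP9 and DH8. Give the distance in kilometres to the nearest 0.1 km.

TP9: φ = +17.10367°, λ = +129.32617°
DH8: φ = +28.48183°, λ = +143.96733°
Δφ = 11.3782°,  Δλ = 14.6412°
a = sin²(Δφ/2) + cos φ₁ cos φ₂ sin²(Δλ/2) = 0.023467
c = 2·arcsin(√a) = 0.307588 rad = 17.6235°
d = R·c = 6356.8 × 0.307588 = 1955.3 km

1955.3 km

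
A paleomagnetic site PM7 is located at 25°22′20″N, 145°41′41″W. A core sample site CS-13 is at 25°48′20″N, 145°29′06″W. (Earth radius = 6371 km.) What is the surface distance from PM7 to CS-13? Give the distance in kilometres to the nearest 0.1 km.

52.6 km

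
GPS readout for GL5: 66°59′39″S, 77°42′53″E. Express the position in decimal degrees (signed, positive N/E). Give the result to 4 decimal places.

-66.9942°, +77.7147°

lat: 66.9942° S → -66.9942°
lon: 77.7147° E → +77.7147°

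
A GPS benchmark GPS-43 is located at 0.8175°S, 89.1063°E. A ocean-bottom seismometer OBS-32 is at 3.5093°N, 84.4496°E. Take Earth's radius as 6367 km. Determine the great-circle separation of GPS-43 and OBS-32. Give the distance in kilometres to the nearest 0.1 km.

706.2 km

Δφ = 4.3268°,  Δλ = -4.6567°
a = sin²(Δφ/2) + cos φ₁ cos φ₂ sin²(Δλ/2) = 0.003072
c = 2·arcsin(√a) = 0.110913 rad = 6.3548°
d = R·c = 6367 × 0.110913 = 706.2 km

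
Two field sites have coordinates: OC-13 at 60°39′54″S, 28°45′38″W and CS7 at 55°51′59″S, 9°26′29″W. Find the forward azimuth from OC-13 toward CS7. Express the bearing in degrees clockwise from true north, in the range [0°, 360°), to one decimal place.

73.2°

OC-13: φ = -60.66500°, λ = -28.76056°
CS7: φ = -55.86639°, λ = -9.44139°
Δλ = 19.3192°
y = sin Δλ · cos φ₂ = 0.185637
x = cos φ₁ sin φ₂ − sin φ₁ cos φ₂ cos Δλ = 0.056109
θ = atan2(y, x) = 73.1826° → 73.1826° (mod 360°)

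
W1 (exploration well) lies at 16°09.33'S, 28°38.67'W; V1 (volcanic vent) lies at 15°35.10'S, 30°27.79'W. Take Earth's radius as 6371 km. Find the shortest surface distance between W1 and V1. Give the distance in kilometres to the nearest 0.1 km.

W1: φ = -16.15550°, λ = -28.64450°
V1: φ = -15.58500°, λ = -30.46317°
Δφ = 0.5705°,  Δλ = -1.8187°
a = sin²(Δφ/2) + cos φ₁ cos φ₂ sin²(Δλ/2) = 0.000258
c = 2·arcsin(√a) = 0.032114 rad = 1.8400°
d = R·c = 6371 × 0.032114 = 204.6 km

204.6 km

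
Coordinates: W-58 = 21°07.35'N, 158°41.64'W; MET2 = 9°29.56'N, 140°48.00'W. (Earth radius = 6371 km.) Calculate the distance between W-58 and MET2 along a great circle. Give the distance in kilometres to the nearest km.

W-58: φ = +21.12250°, λ = -158.69400°
MET2: φ = +9.49267°, λ = -140.80000°
Δφ = -11.6298°,  Δλ = 17.8940°
a = sin²(Δφ/2) + cos φ₁ cos φ₂ sin²(Δλ/2) = 0.032518
c = 2·arcsin(√a) = 0.362636 rad = 20.7775°
d = R·c = 6371 × 0.362636 = 2310.4 km

2310 km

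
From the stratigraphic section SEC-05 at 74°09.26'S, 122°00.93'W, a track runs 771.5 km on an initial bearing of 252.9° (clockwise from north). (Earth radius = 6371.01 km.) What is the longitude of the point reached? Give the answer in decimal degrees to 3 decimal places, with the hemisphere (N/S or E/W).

SEC-05: φ = -74.15433°, λ = -122.01550°
δ = d/R = 771.5/6371.01 = 0.121095 rad
φ₂ = arcsin(sin φ₁ cos δ + cos φ₁ sin δ cos θ)
   = arcsin(-0.96200·0.99268 + 0.27305·0.12080·-0.29404) = -74.72109°
λ₂ = λ₁ + atan2(sin θ sin δ cos φ₁, cos δ − sin φ₁ sin φ₂) = -148.00117°

148.001°W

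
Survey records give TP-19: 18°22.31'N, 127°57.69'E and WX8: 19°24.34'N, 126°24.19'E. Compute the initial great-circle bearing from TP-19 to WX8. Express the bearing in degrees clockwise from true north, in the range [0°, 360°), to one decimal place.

305.3°

TP-19: φ = +18.37183°, λ = +127.96150°
WX8: φ = +19.40567°, λ = +126.40317°
Δλ = -1.5583°
y = sin Δλ · cos φ₂ = -0.025650
x = cos φ₁ sin φ₂ − sin φ₁ cos φ₂ cos Δλ = 0.018153
θ = atan2(y, x) = -54.7123° → 305.2877° (mod 360°)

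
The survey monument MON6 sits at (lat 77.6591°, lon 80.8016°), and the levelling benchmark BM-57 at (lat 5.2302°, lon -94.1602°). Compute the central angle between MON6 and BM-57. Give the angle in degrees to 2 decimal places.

Δφ = -72.4289°,  Δλ = -174.9618°
a = sin²(Δφ/2) + cos φ₁ cos φ₂ sin²(Δλ/2) = 0.561482
c = 2·arcsin(√a) = 1.694073 rad = 97.0632°

97.06°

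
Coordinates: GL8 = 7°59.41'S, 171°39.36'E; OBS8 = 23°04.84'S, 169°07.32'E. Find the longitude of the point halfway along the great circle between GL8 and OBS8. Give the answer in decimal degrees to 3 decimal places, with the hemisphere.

170.436°E

GL8: φ = -7.99017°, λ = +171.65600°
OBS8: φ = -23.08067°, λ = +169.12200°
Bx = cos φ₂ cos Δλ = 0.919054,  By = cos φ₂ sin Δλ = -0.040673
φₘ = atan2(sin φ₁ + sin φ₂, √((cos φ₁ + Bx)² + By²)) = -15.53903°
λₘ = λ₁ + atan2(By, cos φ₁ + Bx) = 170.43566°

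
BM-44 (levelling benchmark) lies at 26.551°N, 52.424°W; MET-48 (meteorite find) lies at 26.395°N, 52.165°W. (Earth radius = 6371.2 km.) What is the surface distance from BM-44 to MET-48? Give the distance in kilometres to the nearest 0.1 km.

31.1 km

Δφ = -0.1560°,  Δλ = 0.2590°
a = sin²(Δφ/2) + cos φ₁ cos φ₂ sin²(Δλ/2) = 0.000006
c = 2·arcsin(√a) = 0.004877 rad = 0.2794°
d = R·c = 6371.2 × 0.004877 = 31.1 km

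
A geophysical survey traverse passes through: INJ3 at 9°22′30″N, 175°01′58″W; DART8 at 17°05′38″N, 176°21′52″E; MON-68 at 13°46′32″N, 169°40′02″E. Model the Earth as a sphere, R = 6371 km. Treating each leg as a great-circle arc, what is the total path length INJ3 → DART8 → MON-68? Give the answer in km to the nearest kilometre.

2073 km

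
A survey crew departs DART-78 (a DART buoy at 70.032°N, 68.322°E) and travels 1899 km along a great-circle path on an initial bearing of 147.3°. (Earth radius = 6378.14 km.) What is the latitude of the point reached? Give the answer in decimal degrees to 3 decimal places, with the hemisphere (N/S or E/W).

54.511°N

δ = d/R = 1899/6378.14 = 0.297736 rad
φ₂ = arcsin(sin φ₁ cos δ + cos φ₁ sin δ cos θ)
   = arcsin(0.93988·0.95600 + 0.34150·0.29336·-0.84151) = 54.51122°
λ₂ = λ₁ + atan2(sin θ sin δ cos φ₁, cos δ − sin φ₁ sin φ₂) = 84.16430°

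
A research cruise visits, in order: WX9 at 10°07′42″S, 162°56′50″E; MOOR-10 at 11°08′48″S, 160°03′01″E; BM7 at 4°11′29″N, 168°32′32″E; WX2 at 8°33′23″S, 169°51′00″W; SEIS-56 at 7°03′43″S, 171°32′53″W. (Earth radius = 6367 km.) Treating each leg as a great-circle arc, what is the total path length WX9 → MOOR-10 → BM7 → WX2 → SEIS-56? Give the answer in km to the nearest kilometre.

5314 km

WX9: φ = -10.12833°, λ = +162.94722°
MOOR-10: φ = -11.14667°, λ = +160.05028°
BM7: φ = +4.19139°, λ = +168.54222°
WX2: φ = -8.55639°, λ = -169.85000°
SEIS-56: φ = -7.06194°, λ = -171.54806°
WX9→MOOR-10: c = 0.052774 rad, d = 336.01 km
MOOR-10→BM7: c = 0.305641 rad, d = 1946.02 km
BM7→WX2: c = 0.436953 rad, d = 2782.08 km
WX2→SEIS-56: c = 0.039273 rad, d = 250.05 km
Total = 336.01 + 1946.02 + 2782.08 + 250.05 = 5314.16 km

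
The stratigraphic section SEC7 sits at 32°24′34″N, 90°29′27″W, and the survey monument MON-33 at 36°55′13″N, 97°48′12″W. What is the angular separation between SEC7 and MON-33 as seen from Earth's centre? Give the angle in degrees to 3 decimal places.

SEC7: φ = +32.40944°, λ = -90.49083°
MON-33: φ = +36.92028°, λ = -97.80333°
Δφ = 4.5108°,  Δλ = -7.3125°
a = sin²(Δφ/2) + cos φ₁ cos φ₂ sin²(Δλ/2) = 0.004294
c = 2·arcsin(√a) = 0.131144 rad = 7.5140°

7.514°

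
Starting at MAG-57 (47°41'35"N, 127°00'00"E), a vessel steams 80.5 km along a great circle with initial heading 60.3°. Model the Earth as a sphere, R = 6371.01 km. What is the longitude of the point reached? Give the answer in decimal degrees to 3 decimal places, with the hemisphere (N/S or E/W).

127.941°E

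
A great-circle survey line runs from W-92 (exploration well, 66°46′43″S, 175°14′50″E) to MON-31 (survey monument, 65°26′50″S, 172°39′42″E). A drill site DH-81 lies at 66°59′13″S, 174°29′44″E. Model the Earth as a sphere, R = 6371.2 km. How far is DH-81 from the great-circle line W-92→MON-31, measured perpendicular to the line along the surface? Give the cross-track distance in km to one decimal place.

40.1 km

W-92: φ = -66.77861°, λ = +175.24722°
MON-31: φ = -65.44722°, λ = +172.66167°
DH-81: φ = -66.98694°, λ = +174.49556°
δ₁₃ = central angle W-92→DH-81 = 0.006305 rad  (haversine)
θ₁₃ = bearing W-92→DH-81 = 234.435°,  θ₁₂ = bearing W-92→MON-31 = 320.632°
dₓₜ = R·arcsin(sin δ₁₃ · sin(θ₁₃ − θ₁₂)) = 6371.2·arcsin(0.00630·sin(-86.197°)) = -40.081 km
|dₓₜ| = 40.081 km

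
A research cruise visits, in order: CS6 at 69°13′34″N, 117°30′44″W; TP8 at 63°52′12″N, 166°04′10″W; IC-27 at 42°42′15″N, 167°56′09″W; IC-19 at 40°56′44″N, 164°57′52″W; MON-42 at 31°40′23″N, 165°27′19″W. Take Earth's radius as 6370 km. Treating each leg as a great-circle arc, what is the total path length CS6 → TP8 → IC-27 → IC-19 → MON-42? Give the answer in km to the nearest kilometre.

CS6: φ = +69.22611°, λ = -117.51222°
TP8: φ = +63.87000°, λ = -166.06944°
IC-27: φ = +42.70417°, λ = -167.93583°
IC-19: φ = +40.94556°, λ = -164.96444°
MON-42: φ = +31.67306°, λ = -165.45528°
CS6→TP8: c = 0.339815 rad, d = 2164.62 km
TP8→IC-27: c = 0.369889 rad, d = 2356.19 km
IC-27→IC-19: c = 0.049346 rad, d = 314.33 km
IC-19→MON-42: c = 0.161982 rad, d = 1031.83 km
Total = 2164.62 + 2356.19 + 314.33 + 1031.83 = 5866.97 km

5867 km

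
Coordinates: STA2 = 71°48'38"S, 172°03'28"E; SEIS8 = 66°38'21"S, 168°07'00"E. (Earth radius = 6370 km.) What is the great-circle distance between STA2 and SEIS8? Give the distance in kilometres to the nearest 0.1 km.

595.3 km

STA2: φ = -71.81056°, λ = +172.05778°
SEIS8: φ = -66.63917°, λ = +168.11667°
Δφ = 5.1714°,  Δλ = -3.9411°
a = sin²(Δφ/2) + cos φ₁ cos φ₂ sin²(Δλ/2) = 0.002182
c = 2·arcsin(√a) = 0.093449 rad = 5.3542°
d = R·c = 6370 × 0.093449 = 595.3 km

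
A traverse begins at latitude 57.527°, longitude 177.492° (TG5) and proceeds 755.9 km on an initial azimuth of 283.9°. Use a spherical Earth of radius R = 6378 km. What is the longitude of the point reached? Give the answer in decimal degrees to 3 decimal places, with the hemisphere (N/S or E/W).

δ = d/R = 755.9/6378 = 0.118517 rad
φ₂ = arcsin(sin φ₁ cos δ + cos φ₁ sin δ cos θ)
   = arcsin(0.84364·0.99299 + 0.53690·0.11824·0.24023) = 58.53694°
λ₂ = λ₁ + atan2(sin θ sin δ cos φ₁, cos δ − sin φ₁ sin φ₂) = 164.78878°

164.789°E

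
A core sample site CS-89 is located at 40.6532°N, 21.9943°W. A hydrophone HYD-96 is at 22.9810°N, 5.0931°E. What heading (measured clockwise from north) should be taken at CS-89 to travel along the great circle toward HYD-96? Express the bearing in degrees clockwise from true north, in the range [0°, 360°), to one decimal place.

Δλ = 27.0874°
y = sin Δλ · cos φ₂ = 0.419210
x = cos φ₁ sin φ₂ − sin φ₁ cos φ₂ cos Δλ = -0.237783
θ = atan2(y, x) = 119.5627° → 119.5627° (mod 360°)

119.6°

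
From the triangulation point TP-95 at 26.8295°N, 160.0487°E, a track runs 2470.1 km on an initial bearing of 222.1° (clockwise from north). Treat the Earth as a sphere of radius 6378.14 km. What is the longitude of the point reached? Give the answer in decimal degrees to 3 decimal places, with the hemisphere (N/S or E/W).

δ = d/R = 2470.1/6378.14 = 0.387276 rad
φ₂ = arcsin(sin φ₁ cos δ + cos φ₁ sin δ cos θ)
   = arcsin(0.45134·0.92594 + 0.89235·0.37767·-0.74198) = 9.66320°
λ₂ = λ₁ + atan2(sin θ sin δ cos φ₁, cos δ − sin φ₁ sin φ₂) = 145.16591°

145.166°E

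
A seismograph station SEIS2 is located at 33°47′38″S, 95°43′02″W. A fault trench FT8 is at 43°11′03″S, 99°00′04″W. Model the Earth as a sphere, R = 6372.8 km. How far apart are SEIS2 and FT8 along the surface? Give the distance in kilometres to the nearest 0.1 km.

1082.6 km

SEIS2: φ = -33.79389°, λ = -95.71722°
FT8: φ = -43.18417°, λ = -99.00111°
Δφ = -9.3903°,  Δλ = -3.2839°
a = sin²(Δφ/2) + cos φ₁ cos φ₂ sin²(Δλ/2) = 0.007198
c = 2·arcsin(√a) = 0.169881 rad = 9.7335°
d = R·c = 6372.8 × 0.169881 = 1082.6 km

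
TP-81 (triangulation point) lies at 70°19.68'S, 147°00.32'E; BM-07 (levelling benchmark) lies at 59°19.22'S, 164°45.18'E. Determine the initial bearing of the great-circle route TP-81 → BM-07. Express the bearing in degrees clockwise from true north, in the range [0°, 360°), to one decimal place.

42.8°

TP-81: φ = -70.32800°, λ = +147.00533°
BM-07: φ = -59.32033°, λ = +164.75300°
Δλ = 17.7477°
y = sin Δλ · cos φ₂ = 0.155533
x = cos φ₁ sin φ₂ − sin φ₁ cos φ₂ cos Δλ = 0.168074
θ = atan2(y, x) = 42.7807° → 42.7807° (mod 360°)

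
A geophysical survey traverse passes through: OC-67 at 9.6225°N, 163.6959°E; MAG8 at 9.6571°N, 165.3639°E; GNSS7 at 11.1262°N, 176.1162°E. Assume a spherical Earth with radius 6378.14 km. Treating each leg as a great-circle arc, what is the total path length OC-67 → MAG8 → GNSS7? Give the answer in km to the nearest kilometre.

1372 km

OC-67→MAG8: c = 0.028707 rad, d = 183.10 km
MAG8→GNSS7: c = 0.186343 rad, d = 1188.52 km
Total = 183.10 + 1188.52 = 1371.62 km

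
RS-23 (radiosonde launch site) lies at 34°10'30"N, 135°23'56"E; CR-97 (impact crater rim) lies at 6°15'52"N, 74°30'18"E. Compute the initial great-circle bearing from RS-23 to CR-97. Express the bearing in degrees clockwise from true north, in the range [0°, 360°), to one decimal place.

RS-23: φ = +34.17500°, λ = +135.39889°
CR-97: φ = +6.26444°, λ = +74.50500°
Δλ = -60.8939°
y = sin Δλ · cos φ₂ = -0.868503
x = cos φ₁ sin φ₂ − sin φ₁ cos φ₂ cos Δλ = -0.181331
θ = atan2(y, x) = -101.7931° → 258.2069° (mod 360°)

258.2°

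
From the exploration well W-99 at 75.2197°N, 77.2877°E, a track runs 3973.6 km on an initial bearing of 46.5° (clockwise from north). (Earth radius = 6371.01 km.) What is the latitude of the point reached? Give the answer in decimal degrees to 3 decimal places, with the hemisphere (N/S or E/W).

δ = d/R = 3973.6/6371.01 = 0.623700 rad
φ₂ = arcsin(sin φ₁ cos δ + cos φ₁ sin δ cos θ)
   = arcsin(0.96691·0.81172 + 0.25511·0.58404·0.68835) = 62.55166°
λ₂ = λ₁ + atan2(sin θ sin δ cos φ₁, cos δ − sin φ₁ sin φ₂) = -169.50453°

62.552°N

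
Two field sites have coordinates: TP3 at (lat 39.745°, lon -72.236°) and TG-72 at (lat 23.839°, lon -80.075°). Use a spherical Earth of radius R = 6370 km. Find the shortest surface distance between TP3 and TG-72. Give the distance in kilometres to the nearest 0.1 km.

1915.2 km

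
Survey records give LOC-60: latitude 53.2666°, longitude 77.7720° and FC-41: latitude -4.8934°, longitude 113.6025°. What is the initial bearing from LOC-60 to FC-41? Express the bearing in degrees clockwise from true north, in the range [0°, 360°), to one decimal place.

140.1°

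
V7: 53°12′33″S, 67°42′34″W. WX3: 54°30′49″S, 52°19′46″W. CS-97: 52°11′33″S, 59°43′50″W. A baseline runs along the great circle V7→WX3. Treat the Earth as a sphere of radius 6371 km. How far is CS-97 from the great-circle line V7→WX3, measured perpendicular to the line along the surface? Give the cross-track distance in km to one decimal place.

V7: φ = -53.20917°, λ = -67.70944°
WX3: φ = -54.51361°, λ = -52.32944°
CS-97: φ = -52.19250°, λ = -59.73056°
δ₁₃ = central angle V7→CS-97 = 0.086183 rad  (haversine)
θ₁₃ = bearing V7→CS-97 = 81.320°,  θ₁₂ = bearing V7→WX3 = 104.359°
dₓₜ = R·arcsin(sin δ₁₃ · sin(θ₁₃ − θ₁₂)) = 6371·arcsin(0.08608·sin(-23.039°)) = -214.662 km
|dₓₜ| = 214.662 km

214.7 km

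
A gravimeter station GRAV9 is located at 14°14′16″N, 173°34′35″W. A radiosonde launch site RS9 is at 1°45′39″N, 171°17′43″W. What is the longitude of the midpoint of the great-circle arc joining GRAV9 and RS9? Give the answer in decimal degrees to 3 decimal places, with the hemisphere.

GRAV9: φ = +14.23778°, λ = -173.57639°
RS9: φ = +1.76083°, λ = -171.29528°
Bx = cos φ₂ cos Δλ = 0.998736,  By = cos φ₂ sin Δλ = 0.039784
φₘ = atan2(sin φ₁ + sin φ₂, √((cos φ₁ + Bx)² + By²)) = 8.00087°
λₘ = λ₁ + atan2(By, cos φ₁ + Bx) = -172.41831°

172.418°W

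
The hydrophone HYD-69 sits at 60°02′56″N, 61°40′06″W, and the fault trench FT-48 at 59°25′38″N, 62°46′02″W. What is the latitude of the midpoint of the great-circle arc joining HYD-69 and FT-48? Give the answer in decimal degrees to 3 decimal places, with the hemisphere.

59.739°N

HYD-69: φ = +60.04889°, λ = -61.66833°
FT-48: φ = +59.42722°, λ = -62.76722°
Bx = cos φ₂ cos Δλ = 0.508539,  By = cos φ₂ sin Δλ = -0.009755
φₘ = atan2(sin φ₁ + sin φ₂, √((cos φ₁ + Bx)² + By²)) = 59.73920°
λₘ = λ₁ + atan2(By, cos φ₁ + Bx) = -62.22289°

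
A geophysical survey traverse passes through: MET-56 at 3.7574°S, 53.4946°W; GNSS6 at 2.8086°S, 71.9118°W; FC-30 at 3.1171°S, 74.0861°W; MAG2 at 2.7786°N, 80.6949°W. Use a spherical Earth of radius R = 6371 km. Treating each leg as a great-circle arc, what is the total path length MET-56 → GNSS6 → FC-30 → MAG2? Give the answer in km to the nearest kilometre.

MET-56→GNSS6: c = 0.321332 rad, d = 2047.21 km
GNSS6→FC-30: c = 0.038278 rad, d = 243.87 km
FC-30→MAG2: c = 0.154535 rad, d = 984.54 km
Total = 2047.21 + 243.87 + 984.54 = 3275.62 km

3276 km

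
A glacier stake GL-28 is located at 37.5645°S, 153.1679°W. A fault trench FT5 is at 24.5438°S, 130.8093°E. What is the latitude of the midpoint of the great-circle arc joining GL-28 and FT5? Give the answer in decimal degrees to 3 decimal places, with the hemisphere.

Bx = cos φ₂ cos Δλ = 0.219712,  By = cos φ₂ sin Δλ = -0.882711
φₘ = atan2(sin φ₁ + sin φ₂, √((cos φ₁ + Bx)² + By²)) = -37.34925°
λₘ = λ₁ + atan2(By, cos φ₁ + Bx) = 165.74635°

37.349°S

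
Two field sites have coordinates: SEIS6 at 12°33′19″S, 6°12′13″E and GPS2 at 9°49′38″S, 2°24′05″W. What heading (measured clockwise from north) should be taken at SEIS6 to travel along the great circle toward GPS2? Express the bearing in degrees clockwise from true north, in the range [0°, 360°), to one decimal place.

SEIS6: φ = -12.55528°, λ = +6.20361°
GPS2: φ = -9.82722°, λ = -2.40139°
Δλ = -8.6050°
y = sin Δλ · cos φ₂ = -0.147426
x = cos φ₁ sin φ₂ − sin φ₁ cos φ₂ cos Δλ = 0.045184
θ = atan2(y, x) = -72.9603° → 287.0397° (mod 360°)

287.0°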